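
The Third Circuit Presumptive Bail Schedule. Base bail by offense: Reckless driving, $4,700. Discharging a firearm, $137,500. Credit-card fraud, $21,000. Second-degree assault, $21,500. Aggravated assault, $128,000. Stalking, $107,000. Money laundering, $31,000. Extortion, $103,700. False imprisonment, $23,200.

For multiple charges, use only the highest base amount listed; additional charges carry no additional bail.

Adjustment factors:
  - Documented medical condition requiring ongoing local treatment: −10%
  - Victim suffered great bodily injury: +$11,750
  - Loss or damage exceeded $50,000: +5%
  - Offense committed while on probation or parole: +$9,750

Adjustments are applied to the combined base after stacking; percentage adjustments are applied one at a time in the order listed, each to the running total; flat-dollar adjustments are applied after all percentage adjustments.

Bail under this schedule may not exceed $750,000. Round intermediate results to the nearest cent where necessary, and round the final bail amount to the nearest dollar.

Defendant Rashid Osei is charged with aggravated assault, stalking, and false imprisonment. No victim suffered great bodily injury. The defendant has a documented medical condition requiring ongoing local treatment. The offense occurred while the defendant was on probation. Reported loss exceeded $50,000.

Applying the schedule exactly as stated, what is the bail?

$130,710

Base amounts from the schedule: aggravated assault $128,000; stalking $107,000; false imprisonment $23,200.
Stacking rule: use the highest base only. Highest is aggravated assault at $128,000. Combined base = $128,000.
Documented medical condition requiring ongoing local treatment (−10%): $128,000 × 0.9 = $115,200.
Loss or damage exceeded $50,000 (+5%): $115,200 × 1.05 = $120,960.
Offense committed while on probation or parole (+$9,750 flat): $120,960 + $9,750 = $130,710.
$130,710 is within the $750,000 maximum.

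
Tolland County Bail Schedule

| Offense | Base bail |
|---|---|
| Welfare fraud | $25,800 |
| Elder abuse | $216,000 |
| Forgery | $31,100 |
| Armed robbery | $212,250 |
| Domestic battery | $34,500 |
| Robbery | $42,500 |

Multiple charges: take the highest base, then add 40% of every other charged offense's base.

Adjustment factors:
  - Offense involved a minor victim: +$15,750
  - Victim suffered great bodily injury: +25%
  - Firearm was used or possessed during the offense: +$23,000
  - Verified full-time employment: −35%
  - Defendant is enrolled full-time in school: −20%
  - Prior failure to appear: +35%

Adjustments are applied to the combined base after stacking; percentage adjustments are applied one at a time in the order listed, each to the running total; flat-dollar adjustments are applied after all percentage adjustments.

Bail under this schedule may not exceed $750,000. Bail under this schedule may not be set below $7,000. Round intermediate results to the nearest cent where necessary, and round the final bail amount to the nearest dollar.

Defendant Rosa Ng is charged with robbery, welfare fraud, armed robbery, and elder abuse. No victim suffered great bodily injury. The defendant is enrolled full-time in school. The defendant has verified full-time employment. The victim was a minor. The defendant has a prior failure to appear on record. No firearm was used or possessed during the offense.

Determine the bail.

Base amounts from the schedule: robbery $42,500; welfare fraud $25,800; armed robbery $212,250; elder abuse $216,000.
Stacking rule: highest base plus 40% of each additional charge. Highest is elder abuse at $216,000. Additional: $42,500 × 40% = $17,000; $25,800 × 40% = $10,320; $212,250 × 40% = $84,900. Combined base = $216,000 + $112,220 = $328,220.
Verified full-time employment (−35%): $328,220 × 0.65 = $213,343.
Defendant is enrolled full-time in school (−20%): $213,343 × 0.8 = $170,674.40.
Prior failure to appear (+35%): $170,674.40 × 1.35 = $230,410.44.
Offense involved a minor victim (+$15,750 flat): $230,410.44 + $15,750 = $246,160.44.
$246,160.44 is within the $750,000 maximum.
$246,160.44 is at or above the $7,000 minimum.
Rounded to the nearest dollar: $246,160.

$246,160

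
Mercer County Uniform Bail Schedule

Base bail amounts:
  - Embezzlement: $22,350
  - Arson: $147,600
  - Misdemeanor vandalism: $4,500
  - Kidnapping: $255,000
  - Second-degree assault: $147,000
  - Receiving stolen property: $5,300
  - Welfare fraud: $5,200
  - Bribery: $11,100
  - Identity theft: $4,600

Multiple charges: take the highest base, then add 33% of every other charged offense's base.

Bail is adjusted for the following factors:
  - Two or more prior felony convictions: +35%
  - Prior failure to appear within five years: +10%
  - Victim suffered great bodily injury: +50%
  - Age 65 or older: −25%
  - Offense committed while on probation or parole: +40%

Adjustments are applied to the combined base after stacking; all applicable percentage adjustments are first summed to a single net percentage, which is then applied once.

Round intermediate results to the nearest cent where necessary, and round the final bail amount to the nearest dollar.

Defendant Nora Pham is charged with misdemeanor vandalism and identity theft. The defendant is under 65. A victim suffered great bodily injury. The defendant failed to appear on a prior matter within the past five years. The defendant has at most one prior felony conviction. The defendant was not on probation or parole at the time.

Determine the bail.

$9,736

Base amounts from the schedule: misdemeanor vandalism $4,500; identity theft $4,600.
Stacking rule: highest base plus 33% of each additional charge. Highest is identity theft at $4,600. Additional: $4,500 × 33% = $1,485. Combined base = $4,600 + $1,485 = $6,085.
Net percentage adjustment: +10% +50% = +60%. $6,085 × 1.6 = $9,736.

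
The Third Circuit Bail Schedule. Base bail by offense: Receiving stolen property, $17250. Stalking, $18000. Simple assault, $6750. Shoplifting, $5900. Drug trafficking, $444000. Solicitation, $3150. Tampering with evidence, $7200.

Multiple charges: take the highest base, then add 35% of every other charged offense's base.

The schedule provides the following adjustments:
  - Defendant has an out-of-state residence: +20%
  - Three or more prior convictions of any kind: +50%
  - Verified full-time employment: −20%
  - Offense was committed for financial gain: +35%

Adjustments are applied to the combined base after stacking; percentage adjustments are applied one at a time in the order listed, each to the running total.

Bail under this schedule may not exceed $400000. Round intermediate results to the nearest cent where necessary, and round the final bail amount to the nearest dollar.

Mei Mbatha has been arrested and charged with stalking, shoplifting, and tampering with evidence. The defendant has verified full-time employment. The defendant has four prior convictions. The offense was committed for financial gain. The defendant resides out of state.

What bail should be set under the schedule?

$43905

Base amounts from the schedule: stalking $18000; shoplifting $5900; tampering with evidence $7200.
Stacking rule: highest base plus 35% of each additional charge. Highest is stalking at $18000. Additional: $5900 × 35% = $2065; $7200 × 35% = $2520. Combined base = $18000 + $4585 = $22585.
Defendant has an out-of-state residence (+20%): $22585 × 1.2 = $27102.
Three or more prior convictions of any kind (+50%): $27102 × 1.5 = $40653.
Verified full-time employment (−20%): $40653 × 0.8 = $32522.40.
Offense was committed for financial gain (+35%): $32522.40 × 1.35 = $43905.24.
$43905.24 is within the $400000 maximum.
Rounded to the nearest dollar: $43905.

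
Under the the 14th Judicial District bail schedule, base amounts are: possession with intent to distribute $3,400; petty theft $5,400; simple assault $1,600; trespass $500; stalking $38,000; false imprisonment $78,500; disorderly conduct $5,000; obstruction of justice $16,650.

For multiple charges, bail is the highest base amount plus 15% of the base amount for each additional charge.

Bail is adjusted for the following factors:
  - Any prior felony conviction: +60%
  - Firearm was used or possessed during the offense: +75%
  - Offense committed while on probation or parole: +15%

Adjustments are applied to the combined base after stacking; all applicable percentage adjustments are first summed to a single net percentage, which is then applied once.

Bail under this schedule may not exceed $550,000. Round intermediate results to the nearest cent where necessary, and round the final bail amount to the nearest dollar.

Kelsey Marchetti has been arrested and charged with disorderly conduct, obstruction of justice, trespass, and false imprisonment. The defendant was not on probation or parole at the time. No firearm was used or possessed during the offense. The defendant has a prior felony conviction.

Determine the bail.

$130,916

Base amounts from the schedule: disorderly conduct $5,000; obstruction of justice $16,650; trespass $500; false imprisonment $78,500.
Stacking rule: highest base plus 15% of each additional charge. Highest is false imprisonment at $78,500. Additional: $5,000 × 15% = $750; $16,650 × 15% = $2,497.50; $500 × 15% = $75. Combined base = $78,500 + $3,322.50 = $81,822.50.
Any prior felony conviction (+60%): $81,822.50 × 1.6 = $130,916.
$130,916 is within the $550,000 maximum.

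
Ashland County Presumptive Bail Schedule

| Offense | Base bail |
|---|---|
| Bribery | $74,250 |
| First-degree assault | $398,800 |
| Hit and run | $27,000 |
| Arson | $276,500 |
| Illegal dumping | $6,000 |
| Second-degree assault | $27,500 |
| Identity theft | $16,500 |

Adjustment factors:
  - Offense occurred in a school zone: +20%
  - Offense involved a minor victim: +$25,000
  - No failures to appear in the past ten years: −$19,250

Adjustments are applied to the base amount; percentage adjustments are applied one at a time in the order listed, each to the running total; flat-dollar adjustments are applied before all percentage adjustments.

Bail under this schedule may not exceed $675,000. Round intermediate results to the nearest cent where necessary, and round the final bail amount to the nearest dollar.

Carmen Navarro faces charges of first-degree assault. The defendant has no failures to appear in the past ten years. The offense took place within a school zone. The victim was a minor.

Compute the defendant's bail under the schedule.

$485,460

Base amounts from the schedule: first-degree assault $398,800.
Single charge. Combined base = $398,800.
Offense involved a minor victim (+$25,000 flat): $398,800 + $25,000 = $423,800.
No failures to appear in the past ten years (−$19,250 flat): $423,800 − $19,250 = $404,550.
Offense occurred in a school zone (+20%): $404,550 × 1.2 = $485,460.
$485,460 is within the $675,000 maximum.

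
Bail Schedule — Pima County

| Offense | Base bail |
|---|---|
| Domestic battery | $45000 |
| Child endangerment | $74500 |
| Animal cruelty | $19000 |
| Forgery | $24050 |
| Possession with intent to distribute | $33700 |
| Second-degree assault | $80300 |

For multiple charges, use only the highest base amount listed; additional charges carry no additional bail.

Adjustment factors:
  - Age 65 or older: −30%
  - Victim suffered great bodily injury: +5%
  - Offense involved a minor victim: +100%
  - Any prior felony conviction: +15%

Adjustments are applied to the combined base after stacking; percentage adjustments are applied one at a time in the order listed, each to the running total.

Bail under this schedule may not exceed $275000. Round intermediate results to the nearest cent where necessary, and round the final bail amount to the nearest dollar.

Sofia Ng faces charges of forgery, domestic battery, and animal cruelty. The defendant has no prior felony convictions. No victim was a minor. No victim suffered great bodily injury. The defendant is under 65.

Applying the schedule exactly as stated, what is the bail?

Base amounts from the schedule: forgery $24050; domestic battery $45000; animal cruelty $19000.
Stacking rule: use the highest base only. Highest is domestic battery at $45000. Combined base = $45000.
No adjustment factors apply to this defendant.
$45000 is within the $275000 maximum.

$45000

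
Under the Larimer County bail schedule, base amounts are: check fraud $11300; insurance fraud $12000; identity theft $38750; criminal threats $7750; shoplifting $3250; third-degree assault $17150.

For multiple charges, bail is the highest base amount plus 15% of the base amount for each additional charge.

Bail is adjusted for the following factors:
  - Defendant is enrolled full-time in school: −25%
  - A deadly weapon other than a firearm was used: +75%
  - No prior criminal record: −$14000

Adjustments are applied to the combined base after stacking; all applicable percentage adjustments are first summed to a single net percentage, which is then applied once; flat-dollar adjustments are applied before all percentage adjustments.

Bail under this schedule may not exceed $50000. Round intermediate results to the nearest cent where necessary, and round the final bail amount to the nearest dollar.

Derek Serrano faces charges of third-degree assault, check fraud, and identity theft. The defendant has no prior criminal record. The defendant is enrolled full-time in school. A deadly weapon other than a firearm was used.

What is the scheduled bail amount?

$43526

Base amounts from the schedule: third-degree assault $17150; check fraud $11300; identity theft $38750.
Stacking rule: highest base plus 15% of each additional charge. Highest is identity theft at $38750. Additional: $17150 × 15% = $2572.50; $11300 × 15% = $1695. Combined base = $38750 + $4267.50 = $43017.50.
No prior criminal record (−$14000 flat): $43017.50 − $14000 = $29017.50.
Net percentage adjustment: −25% +75% = +50%. $29017.50 × 1.5 = $43526.25.
$43526.25 is within the $50000 maximum.
Rounded to the nearest dollar: $43526.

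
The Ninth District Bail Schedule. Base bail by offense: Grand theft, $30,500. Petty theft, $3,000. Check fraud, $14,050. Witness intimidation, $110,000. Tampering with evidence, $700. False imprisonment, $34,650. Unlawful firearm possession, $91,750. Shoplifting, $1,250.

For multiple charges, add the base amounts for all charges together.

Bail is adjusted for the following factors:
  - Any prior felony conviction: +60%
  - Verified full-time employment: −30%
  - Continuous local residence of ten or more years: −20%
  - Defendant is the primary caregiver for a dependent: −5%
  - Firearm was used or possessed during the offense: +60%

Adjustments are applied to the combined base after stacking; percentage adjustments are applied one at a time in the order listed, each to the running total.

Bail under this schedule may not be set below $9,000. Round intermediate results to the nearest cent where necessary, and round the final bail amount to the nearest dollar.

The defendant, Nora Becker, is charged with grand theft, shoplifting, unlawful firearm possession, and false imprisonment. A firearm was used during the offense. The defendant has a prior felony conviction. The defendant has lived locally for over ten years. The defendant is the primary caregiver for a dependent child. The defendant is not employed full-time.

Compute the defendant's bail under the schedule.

$307,697

Base amounts from the schedule: grand theft $30,500; shoplifting $1,250; unlawful firearm possession $91,750; false imprisonment $34,650.
Stacking rule: sum of all bases. $30,500 + $1,250 + $91,750 + $34,650 = $158,150.
Any prior felony conviction (+60%): $158,150 × 1.6 = $253,040.
Continuous local residence of ten or more years (−20%): $253,040 × 0.8 = $202,432.
Defendant is the primary caregiver for a dependent (−5%): $202,432 × 0.95 = $192,310.40.
Firearm was used or possessed during the offense (+60%): $192,310.40 × 1.6 = $307,696.64.
$307,696.64 is at or above the $9,000 minimum.
Rounded to the nearest dollar: $307,697.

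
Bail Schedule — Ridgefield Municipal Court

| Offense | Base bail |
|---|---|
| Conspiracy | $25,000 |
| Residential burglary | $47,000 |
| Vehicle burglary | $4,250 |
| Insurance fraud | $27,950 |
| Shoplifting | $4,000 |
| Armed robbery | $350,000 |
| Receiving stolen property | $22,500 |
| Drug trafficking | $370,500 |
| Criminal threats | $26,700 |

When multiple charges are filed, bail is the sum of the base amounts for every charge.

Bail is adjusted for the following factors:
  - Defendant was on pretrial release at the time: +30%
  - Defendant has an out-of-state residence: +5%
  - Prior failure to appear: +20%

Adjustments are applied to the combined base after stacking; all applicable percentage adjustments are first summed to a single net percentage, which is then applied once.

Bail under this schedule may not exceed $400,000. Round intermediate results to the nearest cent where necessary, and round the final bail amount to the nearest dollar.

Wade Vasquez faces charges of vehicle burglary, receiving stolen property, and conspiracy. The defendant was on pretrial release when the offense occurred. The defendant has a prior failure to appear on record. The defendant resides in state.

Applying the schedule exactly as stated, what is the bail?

Base amounts from the schedule: vehicle burglary $4,250; receiving stolen property $22,500; conspiracy $25,000.
Stacking rule: sum of all bases. $4,250 + $22,500 + $25,000 = $51,750.
Net percentage adjustment: +30% +20% = +50%. $51,750 × 1.5 = $77,625.
$77,625 is within the $400,000 maximum.

$77,625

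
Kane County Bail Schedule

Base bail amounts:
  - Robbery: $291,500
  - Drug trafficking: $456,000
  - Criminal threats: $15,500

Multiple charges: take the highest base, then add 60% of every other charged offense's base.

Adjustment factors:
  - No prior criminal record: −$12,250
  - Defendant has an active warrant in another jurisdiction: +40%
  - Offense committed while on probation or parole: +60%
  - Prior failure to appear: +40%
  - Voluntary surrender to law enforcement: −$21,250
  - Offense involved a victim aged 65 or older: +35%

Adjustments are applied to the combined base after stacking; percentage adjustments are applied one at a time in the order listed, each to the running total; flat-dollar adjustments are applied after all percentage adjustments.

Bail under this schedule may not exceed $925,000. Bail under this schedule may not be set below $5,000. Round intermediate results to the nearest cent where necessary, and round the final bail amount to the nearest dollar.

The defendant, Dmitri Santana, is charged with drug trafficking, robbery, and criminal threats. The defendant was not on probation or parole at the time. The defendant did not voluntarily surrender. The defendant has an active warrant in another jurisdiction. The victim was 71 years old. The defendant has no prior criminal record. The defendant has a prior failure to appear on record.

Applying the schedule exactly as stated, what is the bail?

$925,000

Base amounts from the schedule: drug trafficking $456,000; robbery $291,500; criminal threats $15,500.
Stacking rule: highest base plus 60% of each additional charge. Highest is drug trafficking at $456,000. Additional: $291,500 × 60% = $174,900; $15,500 × 60% = $9,300. Combined base = $456,000 + $184,200 = $640,200.
Defendant has an active warrant in another jurisdiction (+40%): $640,200 × 1.4 = $896,280.
Prior failure to appear (+40%): $896,280 × 1.4 = $1,254,792.
Offense involved a victim aged 65 or older (+35%): $1,254,792 × 1.35 = $1,693,969.20.
No prior criminal record (−$12,250 flat): $1,693,969.20 − $12,250 = $1,681,719.20.
Result $1,681,719.20 exceeds the maximum of $925,000; bail is capped at $925,000.
$925,000 is at or above the $5,000 minimum.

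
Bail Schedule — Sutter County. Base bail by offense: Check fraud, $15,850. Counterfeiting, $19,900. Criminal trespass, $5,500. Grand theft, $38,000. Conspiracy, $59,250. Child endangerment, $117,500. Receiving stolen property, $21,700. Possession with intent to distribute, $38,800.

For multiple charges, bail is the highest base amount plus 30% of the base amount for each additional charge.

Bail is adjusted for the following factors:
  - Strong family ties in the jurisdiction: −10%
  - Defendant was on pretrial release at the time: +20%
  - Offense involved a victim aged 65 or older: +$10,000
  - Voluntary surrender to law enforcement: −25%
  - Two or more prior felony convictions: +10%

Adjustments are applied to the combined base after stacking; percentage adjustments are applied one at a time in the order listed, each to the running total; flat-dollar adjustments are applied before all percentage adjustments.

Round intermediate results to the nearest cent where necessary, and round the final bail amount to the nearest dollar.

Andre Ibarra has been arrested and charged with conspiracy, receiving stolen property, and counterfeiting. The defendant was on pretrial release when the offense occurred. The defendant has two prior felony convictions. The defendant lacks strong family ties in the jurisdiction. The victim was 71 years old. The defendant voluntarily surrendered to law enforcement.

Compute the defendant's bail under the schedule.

Base amounts from the schedule: conspiracy $59,250; receiving stolen property $21,700; counterfeiting $19,900.
Stacking rule: highest base plus 30% of each additional charge. Highest is conspiracy at $59,250. Additional: $21,700 × 30% = $6,510; $19,900 × 30% = $5,970. Combined base = $59,250 + $12,480 = $71,730.
Offense involved a victim aged 65 or older (+$10,000 flat): $71,730 + $10,000 = $81,730.
Defendant was on pretrial release at the time (+20%): $81,730 × 1.2 = $98,076.
Voluntary surrender to law enforcement (−25%): $98,076 × 0.75 = $73,557.
Two or more prior felony convictions (+10%): $73,557 × 1.1 = $80,912.70.
Rounded to the nearest dollar: $80,913.

$80,913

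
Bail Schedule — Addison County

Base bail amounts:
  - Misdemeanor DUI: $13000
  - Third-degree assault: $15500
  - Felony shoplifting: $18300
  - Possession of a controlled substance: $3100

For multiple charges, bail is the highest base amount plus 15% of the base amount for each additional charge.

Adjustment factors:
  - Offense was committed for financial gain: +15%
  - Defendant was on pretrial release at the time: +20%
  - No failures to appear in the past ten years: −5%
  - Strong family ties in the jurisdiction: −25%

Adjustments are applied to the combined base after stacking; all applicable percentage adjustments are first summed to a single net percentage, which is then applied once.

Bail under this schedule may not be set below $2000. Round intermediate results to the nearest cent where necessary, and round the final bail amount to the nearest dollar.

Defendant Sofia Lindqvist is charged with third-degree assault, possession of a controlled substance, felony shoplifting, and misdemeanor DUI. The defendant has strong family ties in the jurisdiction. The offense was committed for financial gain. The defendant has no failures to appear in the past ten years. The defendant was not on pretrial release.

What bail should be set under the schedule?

$19584

Base amounts from the schedule: third-degree assault $15500; possession of a controlled substance $3100; felony shoplifting $18300; misdemeanor DUI $13000.
Stacking rule: highest base plus 15% of each additional charge. Highest is felony shoplifting at $18300. Additional: $15500 × 15% = $2325; $3100 × 15% = $465; $13000 × 15% = $1950. Combined base = $18300 + $4740 = $23040.
Net percentage adjustment: +15% −5% −25% = −15%. $23040 × 0.85 = $19584.
$19584 is at or above the $2000 minimum.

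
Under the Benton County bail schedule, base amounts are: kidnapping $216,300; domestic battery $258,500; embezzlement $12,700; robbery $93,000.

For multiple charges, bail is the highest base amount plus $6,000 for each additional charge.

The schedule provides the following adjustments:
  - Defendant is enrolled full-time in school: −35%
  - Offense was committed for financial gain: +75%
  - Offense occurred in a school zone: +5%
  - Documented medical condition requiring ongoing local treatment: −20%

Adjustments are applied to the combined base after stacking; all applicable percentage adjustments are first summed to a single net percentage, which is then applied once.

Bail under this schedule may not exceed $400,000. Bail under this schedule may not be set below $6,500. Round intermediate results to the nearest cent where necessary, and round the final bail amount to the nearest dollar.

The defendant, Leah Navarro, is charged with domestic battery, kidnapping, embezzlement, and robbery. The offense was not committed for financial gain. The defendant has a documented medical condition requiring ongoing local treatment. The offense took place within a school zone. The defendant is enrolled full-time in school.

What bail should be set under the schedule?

Base amounts from the schedule: domestic battery $258,500; kidnapping $216,300; embezzlement $12,700; robbery $93,000.
Stacking rule: highest base plus $6,000 per additional charge. Highest is domestic battery at $258,500; 3 additional charges → +$18,000. Combined base = $276,500.
Net percentage adjustment: −35% +5% −20% = −50%. $276,500 × 0.5 = $138,250.
$138,250 is within the $400,000 maximum.
$138,250 is at or above the $6,500 minimum.

$138,250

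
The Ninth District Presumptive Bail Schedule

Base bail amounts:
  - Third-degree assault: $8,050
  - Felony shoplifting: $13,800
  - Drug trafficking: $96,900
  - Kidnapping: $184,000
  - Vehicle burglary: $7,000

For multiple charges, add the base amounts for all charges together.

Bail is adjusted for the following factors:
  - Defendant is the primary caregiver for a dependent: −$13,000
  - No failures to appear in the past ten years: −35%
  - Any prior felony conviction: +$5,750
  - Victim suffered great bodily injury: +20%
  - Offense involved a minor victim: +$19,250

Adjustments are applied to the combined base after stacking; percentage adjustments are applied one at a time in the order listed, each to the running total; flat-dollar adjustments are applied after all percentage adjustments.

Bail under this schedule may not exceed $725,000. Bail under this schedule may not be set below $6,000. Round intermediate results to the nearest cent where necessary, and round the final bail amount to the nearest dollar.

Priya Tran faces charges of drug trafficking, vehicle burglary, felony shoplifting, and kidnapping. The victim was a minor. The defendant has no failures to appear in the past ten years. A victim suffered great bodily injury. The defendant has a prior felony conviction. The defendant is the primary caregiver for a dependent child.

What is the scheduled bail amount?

$247,326

Base amounts from the schedule: drug trafficking $96,900; vehicle burglary $7,000; felony shoplifting $13,800; kidnapping $184,000.
Stacking rule: sum of all bases. $96,900 + $7,000 + $13,800 + $184,000 = $301,700.
No failures to appear in the past ten years (−35%): $301,700 × 0.65 = $196,105.
Victim suffered great bodily injury (+20%): $196,105 × 1.2 = $235,326.
Defendant is the primary caregiver for a dependent (−$13,000 flat): $235,326 − $13,000 = $222,326.
Any prior felony conviction (+$5,750 flat): $222,326 + $5,750 = $228,076.
Offense involved a minor victim (+$19,250 flat): $228,076 + $19,250 = $247,326.
$247,326 is within the $725,000 maximum.
$247,326 is at or above the $6,000 minimum.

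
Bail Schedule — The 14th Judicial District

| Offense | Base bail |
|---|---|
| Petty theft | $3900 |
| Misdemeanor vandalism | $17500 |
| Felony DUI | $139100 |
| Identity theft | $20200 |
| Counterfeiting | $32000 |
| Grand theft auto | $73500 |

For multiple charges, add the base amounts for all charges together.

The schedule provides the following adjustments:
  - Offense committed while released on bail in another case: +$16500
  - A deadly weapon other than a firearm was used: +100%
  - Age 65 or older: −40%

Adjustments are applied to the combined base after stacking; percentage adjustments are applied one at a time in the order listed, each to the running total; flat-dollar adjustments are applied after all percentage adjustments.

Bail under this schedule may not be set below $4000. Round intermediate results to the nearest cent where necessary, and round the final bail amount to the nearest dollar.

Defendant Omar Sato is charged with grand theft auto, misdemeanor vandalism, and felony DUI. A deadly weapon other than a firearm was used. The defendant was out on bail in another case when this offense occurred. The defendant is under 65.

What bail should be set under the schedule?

Base amounts from the schedule: grand theft auto $73500; misdemeanor vandalism $17500; felony DUI $139100.
Stacking rule: sum of all bases. $73500 + $17500 + $139100 = $230100.
A deadly weapon other than a firearm was used (+100%): $230100 × 2 = $460200.
Offense committed while released on bail in another case (+$16500 flat): $460200 + $16500 = $476700.
$476700 is at or above the $4000 minimum.

$476700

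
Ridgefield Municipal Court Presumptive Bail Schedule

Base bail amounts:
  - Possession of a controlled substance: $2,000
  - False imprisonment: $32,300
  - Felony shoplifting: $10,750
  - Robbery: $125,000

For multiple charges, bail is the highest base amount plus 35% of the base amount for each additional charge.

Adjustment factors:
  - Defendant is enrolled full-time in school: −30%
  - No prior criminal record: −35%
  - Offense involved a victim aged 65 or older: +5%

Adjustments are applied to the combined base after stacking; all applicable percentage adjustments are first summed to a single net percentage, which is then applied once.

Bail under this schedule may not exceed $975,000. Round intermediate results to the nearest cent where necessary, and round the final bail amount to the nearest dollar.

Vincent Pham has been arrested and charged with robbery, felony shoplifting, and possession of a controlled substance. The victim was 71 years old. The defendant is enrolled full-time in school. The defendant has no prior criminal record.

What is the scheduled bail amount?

$51,785

Base amounts from the schedule: robbery $125,000; felony shoplifting $10,750; possession of a controlled substance $2,000.
Stacking rule: highest base plus 35% of each additional charge. Highest is robbery at $125,000. Additional: $10,750 × 35% = $3,762.50; $2,000 × 35% = $700. Combined base = $125,000 + $4,462.50 = $129,462.50.
Net percentage adjustment: −30% −35% +5% = −60%. $129,462.50 × 0.4 = $51,785.
$51,785 is within the $975,000 maximum.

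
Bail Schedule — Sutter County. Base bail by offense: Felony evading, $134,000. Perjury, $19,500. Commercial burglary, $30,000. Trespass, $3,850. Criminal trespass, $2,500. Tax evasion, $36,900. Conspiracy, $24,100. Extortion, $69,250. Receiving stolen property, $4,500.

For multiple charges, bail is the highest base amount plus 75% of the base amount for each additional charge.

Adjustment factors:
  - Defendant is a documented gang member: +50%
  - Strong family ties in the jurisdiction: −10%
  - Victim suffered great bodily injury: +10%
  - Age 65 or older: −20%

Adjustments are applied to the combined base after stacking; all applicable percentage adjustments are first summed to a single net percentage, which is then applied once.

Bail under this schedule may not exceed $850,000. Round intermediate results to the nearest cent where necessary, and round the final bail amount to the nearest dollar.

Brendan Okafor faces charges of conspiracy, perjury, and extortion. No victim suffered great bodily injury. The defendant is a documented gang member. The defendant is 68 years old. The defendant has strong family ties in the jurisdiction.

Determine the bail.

$122,340

Base amounts from the schedule: conspiracy $24,100; perjury $19,500; extortion $69,250.
Stacking rule: highest base plus 75% of each additional charge. Highest is extortion at $69,250. Additional: $24,100 × 75% = $18,075; $19,500 × 75% = $14,625. Combined base = $69,250 + $32,700 = $101,950.
Net percentage adjustment: +50% −10% −20% = +20%. $101,950 × 1.2 = $122,340.
$122,340 is within the $850,000 maximum.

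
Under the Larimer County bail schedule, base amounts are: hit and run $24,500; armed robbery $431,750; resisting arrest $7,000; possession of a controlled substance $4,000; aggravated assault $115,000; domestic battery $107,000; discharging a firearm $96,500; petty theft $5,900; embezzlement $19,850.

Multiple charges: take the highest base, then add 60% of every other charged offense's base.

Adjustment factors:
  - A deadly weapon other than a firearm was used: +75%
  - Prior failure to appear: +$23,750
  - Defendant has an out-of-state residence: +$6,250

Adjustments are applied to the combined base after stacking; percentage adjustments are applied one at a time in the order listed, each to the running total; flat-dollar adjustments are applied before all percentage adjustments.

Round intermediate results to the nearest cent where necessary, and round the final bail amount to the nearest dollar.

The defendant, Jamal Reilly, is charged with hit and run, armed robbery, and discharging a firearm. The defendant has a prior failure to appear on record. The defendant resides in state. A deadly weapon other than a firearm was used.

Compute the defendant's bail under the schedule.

$924,175

Base amounts from the schedule: hit and run $24,500; armed robbery $431,750; discharging a firearm $96,500.
Stacking rule: highest base plus 60% of each additional charge. Highest is armed robbery at $431,750. Additional: $24,500 × 60% = $14,700; $96,500 × 60% = $57,900. Combined base = $431,750 + $72,600 = $504,350.
Prior failure to appear (+$23,750 flat): $504,350 + $23,750 = $528,100.
A deadly weapon other than a firearm was used (+75%): $528,100 × 1.75 = $924,175.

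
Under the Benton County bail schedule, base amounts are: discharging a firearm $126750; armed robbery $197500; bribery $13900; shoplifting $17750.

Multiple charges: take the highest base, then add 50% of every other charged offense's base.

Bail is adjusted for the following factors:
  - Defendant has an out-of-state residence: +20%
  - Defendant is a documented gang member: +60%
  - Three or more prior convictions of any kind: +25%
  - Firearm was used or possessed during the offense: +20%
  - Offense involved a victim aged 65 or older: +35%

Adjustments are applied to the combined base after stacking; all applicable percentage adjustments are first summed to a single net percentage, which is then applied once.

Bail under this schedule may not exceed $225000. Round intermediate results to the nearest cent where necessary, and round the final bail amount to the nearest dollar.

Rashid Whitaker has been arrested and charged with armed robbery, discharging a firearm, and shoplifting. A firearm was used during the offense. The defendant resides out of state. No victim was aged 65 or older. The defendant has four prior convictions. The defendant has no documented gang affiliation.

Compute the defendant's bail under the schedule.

$225000

Base amounts from the schedule: armed robbery $197500; discharging a firearm $126750; shoplifting $17750.
Stacking rule: highest base plus 50% of each additional charge. Highest is armed robbery at $197500. Additional: $126750 × 50% = $63375; $17750 × 50% = $8875. Combined base = $197500 + $72250 = $269750.
Net percentage adjustment: +20% +25% +20% = +65%. $269750 × 1.65 = $445087.50.
Result $445087.50 exceeds the maximum of $225000; bail is capped at $225000.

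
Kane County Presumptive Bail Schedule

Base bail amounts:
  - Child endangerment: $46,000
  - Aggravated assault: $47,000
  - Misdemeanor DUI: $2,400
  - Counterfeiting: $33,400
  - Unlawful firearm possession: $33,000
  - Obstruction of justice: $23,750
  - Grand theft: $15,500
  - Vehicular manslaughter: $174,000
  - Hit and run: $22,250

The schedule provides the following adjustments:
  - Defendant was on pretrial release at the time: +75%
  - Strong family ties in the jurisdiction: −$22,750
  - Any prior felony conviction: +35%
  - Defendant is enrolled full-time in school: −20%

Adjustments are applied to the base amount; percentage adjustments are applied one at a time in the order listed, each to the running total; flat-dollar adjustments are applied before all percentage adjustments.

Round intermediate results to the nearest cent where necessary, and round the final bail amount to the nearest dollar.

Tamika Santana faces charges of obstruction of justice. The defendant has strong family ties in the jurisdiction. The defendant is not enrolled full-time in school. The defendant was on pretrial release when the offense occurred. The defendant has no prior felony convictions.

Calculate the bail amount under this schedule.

Base amounts from the schedule: obstruction of justice $23,750.
Single charge. Combined base = $23,750.
Strong family ties in the jurisdiction (−$22,750 flat): $23,750 − $22,750 = $1,000.
Defendant was on pretrial release at the time (+75%): $1,000 × 1.75 = $1,750.

$1,750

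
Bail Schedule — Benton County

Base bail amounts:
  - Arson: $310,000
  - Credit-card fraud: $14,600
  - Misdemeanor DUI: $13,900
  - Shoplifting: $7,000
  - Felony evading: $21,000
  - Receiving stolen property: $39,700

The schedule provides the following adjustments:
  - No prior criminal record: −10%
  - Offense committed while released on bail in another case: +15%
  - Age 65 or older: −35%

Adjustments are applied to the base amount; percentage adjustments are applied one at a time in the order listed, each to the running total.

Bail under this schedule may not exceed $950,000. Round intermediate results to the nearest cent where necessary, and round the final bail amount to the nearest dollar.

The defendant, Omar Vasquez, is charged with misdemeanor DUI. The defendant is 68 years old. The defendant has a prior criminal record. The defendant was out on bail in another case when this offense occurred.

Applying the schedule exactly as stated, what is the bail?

Base amounts from the schedule: misdemeanor DUI $13,900.
Single charge. Combined base = $13,900.
Offense committed while released on bail in another case (+15%): $13,900 × 1.15 = $15,985.
Age 65 or older (−35%): $15,985 × 0.65 = $10,390.25.
$10,390.25 is within the $950,000 maximum.
Rounded to the nearest dollar: $10,390.

$10,390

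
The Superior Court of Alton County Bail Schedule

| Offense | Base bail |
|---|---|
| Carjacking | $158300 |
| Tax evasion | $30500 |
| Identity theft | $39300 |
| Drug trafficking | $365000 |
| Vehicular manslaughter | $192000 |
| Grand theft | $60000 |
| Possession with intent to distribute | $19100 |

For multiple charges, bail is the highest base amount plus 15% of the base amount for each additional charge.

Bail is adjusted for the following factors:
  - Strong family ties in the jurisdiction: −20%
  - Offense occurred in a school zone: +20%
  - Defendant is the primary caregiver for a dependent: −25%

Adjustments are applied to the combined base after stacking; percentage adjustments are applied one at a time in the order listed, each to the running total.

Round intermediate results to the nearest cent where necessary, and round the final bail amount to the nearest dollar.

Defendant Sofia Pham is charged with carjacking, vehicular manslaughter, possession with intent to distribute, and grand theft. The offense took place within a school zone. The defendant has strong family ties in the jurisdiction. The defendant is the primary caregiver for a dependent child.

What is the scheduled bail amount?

$163879

Base amounts from the schedule: carjacking $158300; vehicular manslaughter $192000; possession with intent to distribute $19100; grand theft $60000.
Stacking rule: highest base plus 15% of each additional charge. Highest is vehicular manslaughter at $192000. Additional: $158300 × 15% = $23745; $19100 × 15% = $2865; $60000 × 15% = $9000. Combined base = $192000 + $35610 = $227610.
Strong family ties in the jurisdiction (−20%): $227610 × 0.8 = $182088.
Offense occurred in a school zone (+20%): $182088 × 1.2 = $218505.60.
Defendant is the primary caregiver for a dependent (−25%): $218505.60 × 0.75 = $163879.20.
Rounded to the nearest dollar: $163879.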